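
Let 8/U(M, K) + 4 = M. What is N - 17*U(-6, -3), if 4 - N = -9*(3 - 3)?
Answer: 88/5 ≈ 17.600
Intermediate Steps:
N = 4 (N = 4 - (-9)*(3 - 3) = 4 - (-9)*0 = 4 - 1*0 = 4 + 0 = 4)
U(M, K) = 8/(-4 + M)
N - 17*U(-6, -3) = 4 - 136/(-4 - 6) = 4 - 136/(-10) = 4 - 136*(-1)/10 = 4 - 17*(-⅘) = 4 + 68/5 = 88/5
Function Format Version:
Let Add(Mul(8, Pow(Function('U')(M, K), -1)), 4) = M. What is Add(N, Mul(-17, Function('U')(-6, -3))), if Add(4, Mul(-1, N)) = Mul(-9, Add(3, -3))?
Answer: Rational(88, 5) ≈ 17.600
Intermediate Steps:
N = 4 (N = Add(4, Mul(-1, Mul(-9, Add(3, -3)))) = Add(4, Mul(-1, Mul(-9, 0))) = Add(4, Mul(-1, 0)) = Add(4, 0) = 4)
Function('U')(M, K) = Mul(8, Pow(Add(-4, M), -1))
Add(N, Mul(-17, Function('U')(-6, -3))) = Add(4, Mul(-17, Mul(8, Pow(Add(-4, -6), -1)))) = Add(4, Mul(-17, Mul(8, Pow(-10, -1)))) = Add(4, Mul(-17, Mul(8, Rational(-1, 10)))) = Add(4, Mul(-17, Rational(-4, 5))) = Add(4, Rational(68, 5)) = Rational(88, 5)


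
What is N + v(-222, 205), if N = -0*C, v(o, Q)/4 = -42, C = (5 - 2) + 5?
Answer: -168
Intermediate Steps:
C = 8 (C = 3 + 5 = 8)
v(o, Q) = -168 (v(o, Q) = 4*(-42) = -168)
N = 0 (N = -0*8 = -64*0 = 0)
N + v(-222, 205) = 0 - 168 = -168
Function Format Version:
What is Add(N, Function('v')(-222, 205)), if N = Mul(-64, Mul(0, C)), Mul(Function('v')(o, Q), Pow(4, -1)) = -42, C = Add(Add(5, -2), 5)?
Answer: -168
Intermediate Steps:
C = 8 (C = Add(3, 5) = 8)
Function('v')(o, Q) = -168 (Function('v')(o, Q) = Mul(4, -42) = -168)
N = 0 (N = Mul(-64, Mul(0, 8)) = Mul(-64, 0) = 0)
Add(N, Function('v')(-222, 205)) = Add(0, -168) = -168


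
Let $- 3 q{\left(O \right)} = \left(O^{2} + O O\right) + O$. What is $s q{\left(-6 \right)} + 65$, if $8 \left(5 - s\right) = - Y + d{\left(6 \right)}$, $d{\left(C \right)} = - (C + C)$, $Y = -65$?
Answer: $\frac{403}{4} \approx 100.75$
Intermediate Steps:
$d{\left(C \right)} = - 2 C$
$q{\left(O \right)} = - \frac{2 O^{2}}{3} - \frac{O}{3}$ ($q{\left(O \right)} = - \frac{\left(O^{2} + O O\right) + O}{3} = - \frac{\left(O^{2} + O^{2}\right) + O}{3} = - \frac{2 O^{2} + O}{3} = - \frac{O + 2 O^{2}}{3} = - \frac{2 O^{2}}{3} - \frac{O}{3}$)
$s = - \frac{13}{8}$ ($s = 5 - \frac{\left(-1\right) \left(-65\right) - 12}{8} = 5 - \frac{65 - 12}{8} = 5 - \frac{53}{8} = - \frac{13}{8} \approx -1.625$)
$s q{\left(-6 \right)} + 65 = - \frac{13 \left(\left(- \frac{1}{3}\right) \left(-6\right) \left(1 + 2 \left(-6\right)\right)\right)}{8} + 65 = - \frac{13 \left(\left(- \frac{1}{3}\right) \left(-6\right) \left(1 - 12\right)\right)}{8} + 65 = - \frac{13 \left(\left(- \frac{1}{3}\right) \left(-6\right) \left(-11\right)\right)}{8} + 65 = \left(- \frac{13}{8}\right) \left(-22\right) + 65 = \frac{143}{4} + 65 = \frac{403}{4}$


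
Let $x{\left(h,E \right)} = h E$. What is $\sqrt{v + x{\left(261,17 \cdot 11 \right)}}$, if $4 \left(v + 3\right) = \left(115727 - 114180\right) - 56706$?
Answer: $\frac{\sqrt{140057}}{2} \approx 187.12$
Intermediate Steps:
$x{\left(h,E \right)} = E h$
$v = - \frac{55171}{4}$ ($v = -3 + \frac{\left(115727 - 114180\right) - 56706}{4} = -3 + \frac{1547 - 56706}{4} = -3 + \frac{1}{4} \left(-55159\right) = -3 - \frac{55159}{4} = - \frac{55171}{4} \approx -13793.0$)
$\sqrt{v + x{\left(261,17 \cdot 11 \right)}} = \sqrt{- \frac{55171}{4} + 17 \cdot 11 \cdot 261} = \sqrt{- \frac{55171}{4} + 187 \cdot 261} = \sqrt{- \frac{55171}{4} + 48807} = \sqrt{\frac{140057}{4}} = \frac{\sqrt{140057}}{2}$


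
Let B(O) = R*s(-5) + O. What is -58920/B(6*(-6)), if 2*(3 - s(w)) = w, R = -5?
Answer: 117840/127 ≈ 927.87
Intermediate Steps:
s(w) = 3 - w/2
B(O) = -55/2 + O (B(O) = -5*(3 - ½*(-5)) + O = -5*(3 + 5/2) + O = -5*11/2 + O = -55/2 + O)
-58920/B(6*(-6)) = -58920/(-55/2 + 6*(-6)) = -58920/(-55/2 - 36) = -58920/(-127/2) = -58920*(-2/127) = 117840/127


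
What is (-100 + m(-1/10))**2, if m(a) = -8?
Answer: 11664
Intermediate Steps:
(-100 + m(-1/10))**2 = (-100 - 8)**2 = (-108)**2 = 11664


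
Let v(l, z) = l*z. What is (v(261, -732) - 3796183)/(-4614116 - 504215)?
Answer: 3987235/5118331 ≈ 0.77901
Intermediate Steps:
(v(261, -732) - 3796183)/(-4614116 - 504215) = (261*(-732) - 3796183)/(-4614116 - 504215) = (-191052 - 3796183)/(-5118331) = -3987235*(-1/5118331) = 3987235/5118331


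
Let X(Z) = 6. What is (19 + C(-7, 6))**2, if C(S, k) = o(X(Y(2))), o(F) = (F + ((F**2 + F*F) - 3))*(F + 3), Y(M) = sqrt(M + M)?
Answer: 481636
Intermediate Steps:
Y(M) = sqrt(2)*sqrt(M) (Y(M) = sqrt(2*M) = sqrt(2)*sqrt(M))
o(F) = (3 + F)*(-3 + F + 2*F**2) (o(F) = (F + ((F**2 + F**2) - 3))*(3 + F) = (F + (2*F**2 - 3))*(3 + F) = (F + (-3 + 2*F**2))*(3 + F) = (-3 + F + 2*F**2)*(3 + F) = (3 + F)*(-3 + F + 2*F**2))
C(S, k) = 675 (C(S, k) = -9 + 2*6**3 + 7*6**2 = -9 + 2*216 + 7*36 = -9 + 432 + 252 = 675)
(19 + C(-7, 6))**2 = (19 + 675)**2 = 694**2 = 481636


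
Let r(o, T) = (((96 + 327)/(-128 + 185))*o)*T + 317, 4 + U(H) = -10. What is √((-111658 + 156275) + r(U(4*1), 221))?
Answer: 6*√220343/19 ≈ 148.23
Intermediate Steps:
U(H) = -14 (U(H) = -4 - 10 = -14)
r(o, T) = 317 + 141*T*o/19 (r(o, T) = ((423/57)*o)*T + 317 = ((423*(1/57))*o)*T + 317 = (141*o/19)*T + 317 = 141*T*o/19 + 317 = 317 + 141*T*o/19)
√((-111658 + 156275) + r(U(4*1), 221)) = √((-111658 + 156275) + (317 + (141/19)*221*(-14))) = √(44617 + (317 - 436254/19)) = √(44617 - 430231/19) = √(417492/19) = 6*√220343/19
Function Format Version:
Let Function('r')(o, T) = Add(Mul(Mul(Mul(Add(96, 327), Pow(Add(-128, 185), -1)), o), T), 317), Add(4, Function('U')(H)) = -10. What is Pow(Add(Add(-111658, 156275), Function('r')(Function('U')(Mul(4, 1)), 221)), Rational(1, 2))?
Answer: Mul(Rational(6, 19), Pow(220343, Rational(1, 2))) ≈ 148.23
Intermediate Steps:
Function('U')(H) = -14 (Function('U')(H) = Add(-4, -10) = -14)
Function('r')(o, T) = Add(317, Mul(Rational(141, 19), T, o)) (Function('r')(o, T) = Add(Mul(Mul(Mul(423, Pow(57, -1)), o), T), 317) = Add(Mul(Mul(Mul(423, Rational(1, 57)), o), T), 317) = Add(Mul(Mul(Rational(141, 19), o), T), 317) = Add(Mul(Rational(141, 19), T, o), 317) = Add(317, Mul(Rational(141, 19), T, o)))
Pow(Add(Add(-111658, 156275), Function('r')(Function('U')(Mul(4, 1)), 221)), Rational(1, 2)) = Pow(Add(Add(-111658, 156275), Add(317, Mul(Rational(141, 19), 221, -14))), Rational(1, 2)) = Pow(Add(44617, Add(317, Rational(-436254, 19))), Rational(1, 2)) = Pow(Add(44617, Rational(-430231, 19)), Rational(1, 2)) = Pow(Rational(417492, 19), Rational(1, 2)) = Mul(Rational(6, 19), Pow(220343, Rational(1, 2)))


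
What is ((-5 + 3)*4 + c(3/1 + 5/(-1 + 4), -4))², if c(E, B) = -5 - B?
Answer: 81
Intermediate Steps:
((-5 + 3)*4 + c(3/1 + 5/(-1 + 4), -4))² = ((-5 + 3)*4 + (-5 - 1*(-4)))² = (-2*4 + (-5 + 4))² = (-8 - 1)² = (-9)² = 81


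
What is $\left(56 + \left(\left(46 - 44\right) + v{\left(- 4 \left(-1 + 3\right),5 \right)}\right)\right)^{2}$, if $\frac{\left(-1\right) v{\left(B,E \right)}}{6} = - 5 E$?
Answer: $43264$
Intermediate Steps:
$v{\left(B,E \right)} = 30 E$ ($v{\left(B,E \right)} = - 6 \left(- 5 E\right) = 30 E$)
$\left(56 + \left(\left(46 - 44\right) + v{\left(- 4 \left(-1 + 3\right),5 \right)}\right)\right)^{2} = \left(56 + \left(\left(46 - 44\right) + 30 \cdot 5\right)\right)^{2} = \left(56 + \left(2 + 150\right)\right)^{2} = \left(56 + 152\right)^{2} = 208^{2} = 43264$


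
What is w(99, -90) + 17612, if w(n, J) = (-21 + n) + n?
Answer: 17789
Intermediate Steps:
w(n, J) = -21 + 2*n
w(99, -90) + 17612 = (-21 + 2*99) + 17612 = (-21 + 198) + 17612 = 177 + 17612 = 17789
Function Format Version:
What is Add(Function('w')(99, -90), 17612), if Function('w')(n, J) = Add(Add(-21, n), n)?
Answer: 17789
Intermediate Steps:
Function('w')(n, J) = Add(-21, Mul(2, n))
Add(Function('w')(99, -90), 17612) = Add(Add(-21, Mul(2, 99)), 17612) = Add(Add(-21, 198), 17612) = Add(177, 17612) = 17789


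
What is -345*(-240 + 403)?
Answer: -56235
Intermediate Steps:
-345*(-240 + 403) = -345*163 = -56235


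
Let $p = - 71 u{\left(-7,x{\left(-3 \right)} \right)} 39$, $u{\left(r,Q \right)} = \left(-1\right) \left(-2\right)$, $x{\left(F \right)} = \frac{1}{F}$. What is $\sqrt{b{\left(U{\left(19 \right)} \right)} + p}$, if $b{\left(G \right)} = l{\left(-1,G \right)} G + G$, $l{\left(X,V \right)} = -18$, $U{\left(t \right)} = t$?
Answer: $i \sqrt{5861} \approx 76.557 i$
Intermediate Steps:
$u{\left(r,Q \right)} = 2$
$b{\left(G \right)} = - 17 G$ ($b{\left(G \right)} = - 18 G + G = - 17 G$)
$p = -5538$ ($p = \left(-71\right) 2 \cdot 39 = \left(-142\right) 39 = -5538$)
$\sqrt{b{\left(U{\left(19 \right)} \right)} + p} = \sqrt{\left(-17\right) 19 - 5538} = \sqrt{-323 - 5538} = \sqrt{-5861} = i \sqrt{5861}$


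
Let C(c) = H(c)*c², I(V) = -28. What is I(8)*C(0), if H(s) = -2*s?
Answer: 0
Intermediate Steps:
C(c) = -2*c³ (C(c) = (-2*c)*c² = -2*c³)
I(8)*C(0) = -(-56)*0³ = -(-56)*0 = -28*0 = 0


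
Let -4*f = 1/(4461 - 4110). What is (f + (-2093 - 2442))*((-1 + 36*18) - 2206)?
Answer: 9926372819/1404 ≈ 7.0701e+6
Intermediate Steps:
f = -1/1404 (f = -1/(4*(4461 - 4110)) = -1/4/351 = -1/4*1/351 = -1/1404 ≈ -0.00071225)
(f + (-2093 - 2442))*((-1 + 36*18) - 2206) = (-1/1404 + (-2093 - 2442))*((-1 + 36*18) - 2206) = (-1/1404 - 4535)*((-1 + 648) - 2206) = -6367141*(647 - 2206)/1404 = -6367141/1404*(-1559) = 9926372819/1404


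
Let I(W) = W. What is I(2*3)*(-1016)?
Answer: -6096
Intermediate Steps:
I(2*3)*(-1016) = (2*3)*(-1016) = 6*(-1016) = -6096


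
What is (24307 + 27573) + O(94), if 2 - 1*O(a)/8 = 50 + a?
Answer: 50744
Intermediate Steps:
O(a) = -384 - 8*a (O(a) = 16 - 8*(50 + a) = 16 + (-400 - 8*a) = -384 - 8*a)
(24307 + 27573) + O(94) = (24307 + 27573) + (-384 - 8*94) = 51880 + (-384 - 752) = 51880 - 1136 = 50744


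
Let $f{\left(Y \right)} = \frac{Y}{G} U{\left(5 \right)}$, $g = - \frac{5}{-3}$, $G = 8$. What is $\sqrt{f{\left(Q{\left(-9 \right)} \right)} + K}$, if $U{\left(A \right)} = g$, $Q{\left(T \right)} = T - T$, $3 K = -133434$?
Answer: $3 i \sqrt{4942} \approx 210.9 i$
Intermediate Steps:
$K = -44478$ ($K = \frac{1}{3} \left(-133434\right) = -44478$)
$Q{\left(T \right)} = 0$
$g = \frac{5}{3}$ ($g = \left(-5\right) \left(- \frac{1}{3}\right) = \frac{5}{3} \approx 1.6667$)
$U{\left(A \right)} = \frac{5}{3}$
$f{\left(Y \right)} = \frac{5 Y}{24}$ ($f{\left(Y \right)} = \frac{Y}{8} \cdot \frac{5}{3} = \frac{5 Y}{24}$)
$\sqrt{f{\left(Q{\left(-9 \right)} \right)} + K} = \sqrt{\frac{5}{24} \cdot 0 - 44478} = \sqrt{0 - 44478} = \sqrt{-44478} = 3 i \sqrt{4942}$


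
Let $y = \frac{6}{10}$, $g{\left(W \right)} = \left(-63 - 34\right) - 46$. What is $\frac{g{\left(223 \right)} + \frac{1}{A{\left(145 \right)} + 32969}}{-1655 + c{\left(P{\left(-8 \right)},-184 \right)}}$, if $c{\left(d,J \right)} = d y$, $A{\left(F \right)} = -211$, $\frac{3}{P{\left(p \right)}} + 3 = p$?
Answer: $\frac{23421965}{271099252} \approx 0.086396$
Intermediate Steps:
$P{\left(p \right)} = \frac{3}{-3 + p}$
$g{\left(W \right)} = -143$ ($g{\left(W \right)} = -97 - 46 = -143$)
$y = \frac{3}{5}$ ($y = 6 \cdot \frac{1}{10} = \frac{3}{5} \approx 0.6$)
$c{\left(d,J \right)} = \frac{3 d}{5}$ ($c{\left(d,J \right)} = d \frac{3}{5} = \frac{3 d}{5}$)
$\frac{g{\left(223 \right)} + \frac{1}{A{\left(145 \right)} + 32969}}{-1655 + c{\left(P{\left(-8 \right)},-184 \right)}} = \frac{-143 + \frac{1}{-211 + 32969}}{-1655 + \frac{3 \frac{3}{-3 - 8}}{5}} = \frac{-143 + \frac{1}{32758}}{-1655 + \frac{3 \frac{3}{-11}}{5}} = \frac{-143 + \frac{1}{32758}}{-1655 + \frac{3 \cdot 3 \left(- \frac{1}{11}\right)}{5}} = - \frac{4684393}{32758 \left(-1655 + \frac{3}{5} \left(- \frac{3}{11}\right)\right)} = - \frac{4684393}{32758 \left(-1655 - \frac{9}{55}\right)} = - \frac{4684393}{32758 \left(- \frac{91034}{55}\right)} = \left(- \frac{4684393}{32758}\right) \left(- \frac{55}{91034}\right) = \frac{23421965}{271099252}$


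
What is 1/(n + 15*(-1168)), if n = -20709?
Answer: -1/38229 ≈ -2.6158e-5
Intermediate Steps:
1/(n + 15*(-1168)) = 1/(-20709 + 15*(-1168)) = 1/(-20709 - 17520) = 1/(-38229) = -1/38229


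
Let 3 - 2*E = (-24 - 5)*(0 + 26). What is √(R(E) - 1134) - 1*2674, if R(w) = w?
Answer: -2674 + I*√3022/2 ≈ -2674.0 + 27.486*I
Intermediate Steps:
E = 757/2 (E = 3/2 - (-24 - 5)*(0 + 26)/2 = 3/2 - (-29)*26/2 = 3/2 - ½*(-754) = 3/2 + 377 = 757/2 ≈ 378.50)
√(R(E) - 1134) - 1*2674 = √(757/2 - 1134) - 1*2674 = √(-1511/2) - 2674 = I*√3022/2 - 2674 = -2674 + I*√3022/2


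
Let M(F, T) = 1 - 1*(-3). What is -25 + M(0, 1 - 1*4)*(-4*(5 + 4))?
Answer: -169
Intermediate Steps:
M(F, T) = 4 (M(F, T) = 1 + 3 = 4)
-25 + M(0, 1 - 1*4)*(-4*(5 + 4)) = -25 + 4*(-4*(5 + 4)) = -25 + 4*(-4*9) = -25 + 4*(-36) = -25 - 144 = -169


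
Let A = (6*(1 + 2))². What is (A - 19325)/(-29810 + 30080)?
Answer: -19001/270 ≈ -70.374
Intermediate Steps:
A = 324 (A = (6*3)² = 18² = 324)
(A - 19325)/(-29810 + 30080) = (324 - 19325)/(-29810 + 30080) = -19001/270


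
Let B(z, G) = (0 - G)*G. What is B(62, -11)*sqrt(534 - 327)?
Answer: -363*sqrt(23) ≈ -1740.9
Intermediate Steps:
B(z, G) = -G**2 (B(z, G) = (-G)*G = -G**2)
B(62, -11)*sqrt(534 - 327) = (-1*(-11)**2)*sqrt(534 - 327) = (-1*121)*sqrt(207) = -363*sqrt(23)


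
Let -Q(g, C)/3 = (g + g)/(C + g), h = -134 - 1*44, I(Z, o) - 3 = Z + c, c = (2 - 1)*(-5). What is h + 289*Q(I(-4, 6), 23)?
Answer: 434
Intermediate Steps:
c = -5 (c = 1*(-5) = -5)
I(Z, o) = -2 + Z (I(Z, o) = 3 + (Z - 5) = 3 + (-5 + Z) = -2 + Z)
h = -178 (h = -134 - 44 = -178)
Q(g, C) = -6*g/(C + g) (Q(g, C) = -3*(g + g)/(C + g) = -3*2*g/(C + g) = -6*g/(C + g))
h + 289*Q(I(-4, 6), 23) = -178 + 289*(-6*(-2 - 4)/(23 + (-2 - 4))) = -178 + 289*(-6*(-6)/(23 - 6)) = -178 + 289*(-6*(-6)/17) = -178 + 289*(-6*(-6)*1/17) = -178 + 289*(36/17) = -178 + 612 = 434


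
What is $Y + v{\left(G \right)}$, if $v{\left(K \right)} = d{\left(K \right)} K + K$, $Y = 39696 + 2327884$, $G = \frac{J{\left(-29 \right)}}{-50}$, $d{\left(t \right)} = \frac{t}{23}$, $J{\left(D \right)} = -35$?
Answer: $\frac{5445435659}{2300} \approx 2.3676 \cdot 10^{6}$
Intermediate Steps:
$d{\left(t \right)} = \frac{t}{23}$ ($d{\left(t \right)} = t \frac{1}{23} = \frac{t}{23}$)
$G = \frac{7}{10}$ ($G = - \frac{35}{-50} = \left(-35\right) \left(- \frac{1}{50}\right) = \frac{7}{10} \approx 0.7$)
$Y = 2367580$
$v{\left(K \right)} = K + \frac{K^{2}}{23}$ ($v{\left(K \right)} = \frac{K}{23} K + K = \frac{K^{2}}{23} + K = K + \frac{K^{2}}{23}$)
$Y + v{\left(G \right)} = 2367580 + \frac{1}{23} \cdot \frac{7}{10} \left(23 + \frac{7}{10}\right) = 2367580 + \frac{1}{23} \cdot \frac{7}{10} \cdot \frac{237}{10} = 2367580 + \frac{1659}{2300} = \frac{5445435659}{2300}$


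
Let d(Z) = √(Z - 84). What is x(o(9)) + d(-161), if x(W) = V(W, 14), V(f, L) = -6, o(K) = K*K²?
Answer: -6 + 7*I*√5 ≈ -6.0 + 15.652*I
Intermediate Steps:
o(K) = K³
x(W) = -6
d(Z) = √(-84 + Z)
x(o(9)) + d(-161) = -6 + √(-84 - 161) = -6 + √(-245) = -6 + 7*I*√5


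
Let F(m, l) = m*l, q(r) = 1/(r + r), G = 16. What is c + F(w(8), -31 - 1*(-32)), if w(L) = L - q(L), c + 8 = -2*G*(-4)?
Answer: 2047/16 ≈ 127.94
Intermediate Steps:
q(r) = 1/(2*r)
c = 120 (c = -8 - 2*16*(-4) = -8 - 32*(-4) = -8 + 128 = 120)
w(L) = L - 1/(2*L)
F(m, l) = l*m
c + F(w(8), -31 - 1*(-32)) = 120 + (-31 - 1*(-32))*(8 - ½/8) = 120 + (-31 + 32)*(8 - ½*⅛) = 120 + 1*(8 - 1/16) = 120 + 1*(127/16) = 120 + 127/16 = 2047/16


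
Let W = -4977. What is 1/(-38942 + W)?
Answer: -1/43919 ≈ -2.2769e-5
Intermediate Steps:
1/(-38942 + W) = 1/(-38942 - 4977) = 1/(-43919) = -1/43919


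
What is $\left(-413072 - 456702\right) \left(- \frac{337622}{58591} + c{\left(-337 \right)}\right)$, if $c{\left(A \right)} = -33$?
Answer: $\frac{1975365475750}{58591} \approx 3.3714 \cdot 10^{7}$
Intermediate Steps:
$\left(-413072 - 456702\right) \left(- \frac{337622}{58591} + c{\left(-337 \right)}\right) = \left(-413072 - 456702\right) \left(- \frac{337622}{58591} - 33\right) = - 869774 \left(\left(-337622\right) \frac{1}{58591} - 33\right) = - 869774 \left(- \frac{337622}{58591} - 33\right) = \left(-869774\right) \left(- \frac{2271125}{58591}\right) = \frac{1975365475750}{58591}$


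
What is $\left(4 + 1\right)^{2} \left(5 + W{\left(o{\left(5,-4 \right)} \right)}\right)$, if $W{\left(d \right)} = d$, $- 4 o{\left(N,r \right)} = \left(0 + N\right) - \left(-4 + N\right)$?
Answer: $100$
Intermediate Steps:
$o{\left(N,r \right)} = -1$ ($o{\left(N,r \right)} = - \frac{\left(0 + N\right) - \left(-4 + N\right)}{4} = - \frac{N - \left(-4 + N\right)}{4} = \left(- \frac{1}{4}\right) 4 = -1$)
$\left(4 + 1\right)^{2} \left(5 + W{\left(o{\left(5,-4 \right)} \right)}\right) = \left(4 + 1\right)^{2} \left(5 - 1\right) = 5^{2} \cdot 4 = 25 \cdot 4 = 100$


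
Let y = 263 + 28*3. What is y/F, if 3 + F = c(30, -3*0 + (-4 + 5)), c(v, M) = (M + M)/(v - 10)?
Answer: -3470/29 ≈ -119.66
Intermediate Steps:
c(v, M) = 2*M/(-10 + v) (c(v, M) = (2*M)/(-10 + v) = 2*M/(-10 + v))
F = -29/10 (F = -3 + 2*(-3*0 + (-4 + 5))/(-10 + 30) = -3 + 2*(0 + 1)/20 = -3 + 2*1*(1/20) = -3 + ⅒ = -29/10 ≈ -2.9000)
y = 347 (y = 263 + 84 = 347)
y/F = 347/(-29/10) = 347*(-10/29) = -3470/29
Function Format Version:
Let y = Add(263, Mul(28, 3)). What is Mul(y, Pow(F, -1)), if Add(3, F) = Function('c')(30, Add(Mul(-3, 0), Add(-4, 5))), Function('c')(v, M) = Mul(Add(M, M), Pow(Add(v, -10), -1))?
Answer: Rational(-3470, 29) ≈ -119.66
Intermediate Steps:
Function('c')(v, M) = Mul(2, M, Pow(Add(-10, v), -1)) (Function('c')(v, M) = Mul(Mul(2, M), Pow(Add(-10, v), -1)) = Mul(2, M, Pow(Add(-10, v), -1)))
F = Rational(-29, 10) (F = Add(-3, Mul(2, Add(Mul(-3, 0), Add(-4, 5)), Pow(Add(-10, 30), -1))) = Add(-3, Mul(2, Add(0, 1), Pow(20, -1))) = Add(-3, Mul(2, 1, Rational(1, 20))) = Add(-3, Rational(1, 10)) = Rational(-29, 10) ≈ -2.9000)
y = 347 (y = Add(263, 84) = 347)
Mul(y, Pow(F, -1)) = Mul(347, Pow(Rational(-29, 10), -1)) = Mul(347, Rational(-10, 29)) = Rational(-3470, 29)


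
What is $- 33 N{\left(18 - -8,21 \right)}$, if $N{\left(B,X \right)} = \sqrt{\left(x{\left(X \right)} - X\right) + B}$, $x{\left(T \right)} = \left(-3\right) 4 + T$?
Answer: $- 33 \sqrt{14} \approx -123.47$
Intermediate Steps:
$x{\left(T \right)} = -12 + T$
$N{\left(B,X \right)} = \sqrt{-12 + B}$ ($N{\left(B,X \right)} = \sqrt{\left(\left(-12 + X\right) - X\right) + B} = \sqrt{-12 + B}$)
$- 33 N{\left(18 - -8,21 \right)} = - 33 \sqrt{-12 + \left(18 - -8\right)} = - 33 \sqrt{-12 + \left(18 + 8\right)} = - 33 \sqrt{-12 + 26} = - 33 \sqrt{14}$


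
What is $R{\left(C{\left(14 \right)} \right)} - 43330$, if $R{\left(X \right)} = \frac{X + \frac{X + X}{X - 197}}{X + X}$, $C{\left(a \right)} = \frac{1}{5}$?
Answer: $- \frac{42636233}{984} \approx -43330.0$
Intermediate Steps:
$C{\left(a \right)} = \frac{1}{5}$
$R{\left(X \right)} = \frac{X + \frac{2 X}{-197 + X}}{2 X}$
$R{\left(C{\left(14 \right)} \right)} - 43330 = \frac{-195 + \frac{1}{5}}{2 \left(-197 + \frac{1}{5}\right)} - 43330 = \frac{1}{2} \frac{1}{- \frac{984}{5}} \left(- \frac{974}{5}\right) - 43330 = \frac{1}{2} \left(- \frac{5}{984}\right) \left(- \frac{974}{5}\right) - 43330 = \frac{487}{984} - 43330 = - \frac{42636233}{984}$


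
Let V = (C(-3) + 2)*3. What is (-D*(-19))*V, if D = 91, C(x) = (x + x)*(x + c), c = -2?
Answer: 165984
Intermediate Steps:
C(x) = 2*x*(-2 + x) (C(x) = (x + x)*(x - 2) = (2*x)*(-2 + x) = 2*x*(-2 + x))
V = 96 (V = (2*(-3)*(-2 - 3) + 2)*3 = (2*(-3)*(-5) + 2)*3 = (30 + 2)*3 = 32*3 = 96)
(-D*(-19))*V = (-1*91*(-19))*96 = -91*(-19)*96 = 1729*96 = 165984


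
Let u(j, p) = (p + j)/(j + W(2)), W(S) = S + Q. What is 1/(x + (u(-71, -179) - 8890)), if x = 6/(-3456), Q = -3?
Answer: -576/5118641 ≈ -0.00011253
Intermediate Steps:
W(S) = -3 + S (W(S) = S - 3 = -3 + S)
u(j, p) = (j + p)/(-1 + j) (u(j, p) = (p + j)/(j + (-3 + 2)) = (j + p)/(j - 1) = (j + p)/(-1 + j))
x = -1/576 (x = 6*(-1/3456) = -1/576 ≈ -0.0017361)
1/(x + (u(-71, -179) - 8890)) = 1/(-1/576 + ((-71 - 179)/(-1 - 71) - 8890)) = 1/(-1/576 + (-250/(-72) - 8890)) = 1/(-1/576 + (-1/72*(-250) - 8890)) = 1/(-1/576 + (125/36 - 8890)) = 1/(-1/576 - 319915/36) = 1/(-5118641/576) = -576/5118641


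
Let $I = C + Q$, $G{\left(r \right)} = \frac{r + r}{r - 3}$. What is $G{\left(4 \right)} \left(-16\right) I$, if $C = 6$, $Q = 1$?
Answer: $-896$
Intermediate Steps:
$G{\left(r \right)} = \frac{2 r}{-3 + r}$
$I = 7$ ($I = 6 + 1 = 7$)
$G{\left(4 \right)} \left(-16\right) I = 2 \cdot 4 \frac{1}{-3 + 4} \left(-16\right) 7 = 2 \cdot 4 \cdot 1^{-1} \left(-16\right) 7 = 2 \cdot 4 \cdot 1 \left(-16\right) 7 = 8 \left(-16\right) 7 = \left(-128\right) 7 = -896$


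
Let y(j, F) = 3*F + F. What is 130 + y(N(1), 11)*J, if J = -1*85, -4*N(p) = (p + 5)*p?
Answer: -3610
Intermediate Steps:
N(p) = -p*(5 + p)/4 (N(p) = -(p + 5)*p/4 = -(5 + p)*p/4 = -p*(5 + p)/4)
y(j, F) = 4*F
J = -85
130 + y(N(1), 11)*J = 130 + (4*11)*(-85) = 130 + 44*(-85) = 130 - 3740 = -3610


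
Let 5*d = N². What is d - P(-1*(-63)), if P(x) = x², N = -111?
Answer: -7524/5 ≈ -1504.8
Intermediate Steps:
d = 12321/5 (d = (⅕)*(-111)² = (⅕)*12321 = 12321/5 ≈ 2464.2)
d - P(-1*(-63)) = 12321/5 - (-1*(-63))² = 12321/5 - 1*63² = 12321/5 - 1*3969 = 12321/5 - 3969 = -7524/5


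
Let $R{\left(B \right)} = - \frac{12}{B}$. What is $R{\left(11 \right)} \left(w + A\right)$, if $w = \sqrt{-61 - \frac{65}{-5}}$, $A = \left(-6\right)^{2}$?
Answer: $- \frac{432}{11} - \frac{48 i \sqrt{3}}{11} \approx -39.273 - 7.558 i$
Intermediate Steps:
$A = 36$
$w = 4 i \sqrt{3}$ ($w = \sqrt{-61 - -13} = \sqrt{-61 + 13} = \sqrt{-48} = 4 i \sqrt{3} \approx 6.9282 i$)
$R{\left(11 \right)} \left(w + A\right) = - \frac{12}{11} \left(4 i \sqrt{3} + 36\right) = \left(-12\right) \frac{1}{11} \left(36 + 4 i \sqrt{3}\right) = - \frac{12 \left(36 + 4 i \sqrt{3}\right)}{11} = - \frac{432}{11} - \frac{48 i \sqrt{3}}{11}$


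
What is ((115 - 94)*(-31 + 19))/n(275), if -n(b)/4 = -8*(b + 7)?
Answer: -21/752 ≈ -0.027926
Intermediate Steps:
n(b) = 224 + 32*b (n(b) = -(-32)*(b + 7) = -(-32)*(7 + b) = -4*(-56 - 8*b) = 224 + 32*b)
((115 - 94)*(-31 + 19))/n(275) = ((115 - 94)*(-31 + 19))/(224 + 32*275) = (21*(-12))/(224 + 8800) = -252/9024 = -252*1/9024 = -21/752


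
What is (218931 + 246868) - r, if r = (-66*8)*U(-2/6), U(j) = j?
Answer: 465623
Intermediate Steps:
r = 176 (r = (-66*8)*(-2/6) = -(-1056)/6 = -528*(-⅓) = 176)
(218931 + 246868) - r = (218931 + 246868) - 1*176 = 465799 - 176 = 465623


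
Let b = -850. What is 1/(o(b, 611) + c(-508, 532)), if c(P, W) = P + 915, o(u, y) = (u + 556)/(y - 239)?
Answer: 62/25185 ≈ 0.0024618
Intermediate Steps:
o(u, y) = (556 + u)/(-239 + y)
c(P, W) = 915 + P
1/(o(b, 611) + c(-508, 532)) = 1/((556 - 850)/(-239 + 611) + (915 - 508)) = 1/(-294/372 + 407) = 1/((1/372)*(-294) + 407) = 1/(-49/62 + 407) = 1/(25185/62) = 62/25185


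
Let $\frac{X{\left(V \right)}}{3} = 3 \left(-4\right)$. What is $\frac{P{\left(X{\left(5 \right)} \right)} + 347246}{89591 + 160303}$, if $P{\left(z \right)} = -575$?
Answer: $\frac{38519}{27766} \approx 1.3873$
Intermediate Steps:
$X{\left(V \right)} = -36$ ($X{\left(V \right)} = 3 \cdot 3 \left(-4\right) = 3 \left(-12\right) = -36$)
$\frac{P{\left(X{\left(5 \right)} \right)} + 347246}{89591 + 160303} = \frac{-575 + 347246}{89591 + 160303} = \frac{346671}{249894} = 346671 \cdot \frac{1}{249894} = \frac{38519}{27766}$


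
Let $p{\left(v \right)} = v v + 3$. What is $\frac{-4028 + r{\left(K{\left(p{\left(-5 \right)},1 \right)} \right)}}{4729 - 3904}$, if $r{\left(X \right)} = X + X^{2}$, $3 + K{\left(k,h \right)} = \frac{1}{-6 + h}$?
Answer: $- \frac{33508}{6875} \approx -4.8739$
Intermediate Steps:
$p{\left(v \right)} = 3 + v^{2}$ ($p{\left(v \right)} = v^{2} + 3 = 3 + v^{2}$)
$K{\left(k,h \right)} = -3 + \frac{1}{-6 + h}$
$\frac{-4028 + r{\left(K{\left(p{\left(-5 \right)},1 \right)} \right)}}{4729 - 3904} = \frac{-4028 + \frac{19 - 3}{-6 + 1} \left(1 + \frac{19 - 3}{-6 + 1}\right)}{4729 - 3904} = \frac{-4028 + \frac{19 - 3}{-5} \left(1 + \frac{19 - 3}{-5}\right)}{825} = \left(-4028 + \left(- \frac{1}{5}\right) 16 \left(1 - \frac{16}{5}\right)\right) \frac{1}{825} = \left(-4028 - \frac{16 \left(1 - \frac{16}{5}\right)}{5}\right) \frac{1}{825} = \left(-4028 - - \frac{176}{25}\right) \frac{1}{825} = \left(-4028 + \frac{176}{25}\right) \frac{1}{825} = \left(- \frac{100524}{25}\right) \frac{1}{825} = - \frac{33508}{6875}$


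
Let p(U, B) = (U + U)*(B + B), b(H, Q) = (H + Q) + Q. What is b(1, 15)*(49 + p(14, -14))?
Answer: -22785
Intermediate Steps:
b(H, Q) = H + 2*Q
p(U, B) = 4*B*U (p(U, B) = (2*U)*(2*B) = 4*B*U)
b(1, 15)*(49 + p(14, -14)) = (1 + 2*15)*(49 + 4*(-14)*14) = (1 + 30)*(49 - 784) = 31*(-735) = -22785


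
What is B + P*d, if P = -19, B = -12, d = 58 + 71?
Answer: -2463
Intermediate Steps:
d = 129
B + P*d = -12 - 19*129 = -12 - 2451 = -2463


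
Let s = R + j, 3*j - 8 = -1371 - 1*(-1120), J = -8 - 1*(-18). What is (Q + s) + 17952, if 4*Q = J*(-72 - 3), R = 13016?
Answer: 61399/2 ≈ 30700.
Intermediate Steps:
J = 10 (J = -8 + 18 = 10)
j = -81 (j = 8/3 + (-1371 - 1*(-1120))/3 = 8/3 + (-1371 + 1120)/3 = 8/3 + (⅓)*(-251) = 8/3 - 251/3 = -81)
Q = -375/2 (Q = (10*(-72 - 3))/4 = (10*(-75))/4 = (¼)*(-750) = -375/2 ≈ -187.50)
s = 12935 (s = 13016 - 81 = 12935)
(Q + s) + 17952 = (-375/2 + 12935) + 17952 = 25495/2 + 17952 = 61399/2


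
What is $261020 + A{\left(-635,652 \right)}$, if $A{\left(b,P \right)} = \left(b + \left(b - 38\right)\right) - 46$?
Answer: $259666$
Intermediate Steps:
$A{\left(b,P \right)} = -84 + 2 b$ ($A{\left(b,P \right)} = \left(b + \left(b - 38\right)\right) - 46 = \left(b + \left(-38 + b\right)\right) - 46 = \left(-38 + 2 b\right) - 46 = -84 + 2 b$)
$261020 + A{\left(-635,652 \right)} = 261020 + \left(-84 + 2 \left(-635\right)\right) = 261020 - 1354 = 259666$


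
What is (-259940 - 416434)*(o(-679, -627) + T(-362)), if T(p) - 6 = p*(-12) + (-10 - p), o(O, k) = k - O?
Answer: -3215481996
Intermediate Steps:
T(p) = -4 - 13*p (T(p) = 6 + (p*(-12) + (-10 - p)) = 6 + (-12*p + (-10 - p)) = 6 + (-10 - 13*p) = -4 - 13*p)
(-259940 - 416434)*(o(-679, -627) + T(-362)) = (-259940 - 416434)*((-627 - 1*(-679)) + (-4 - 13*(-362))) = -676374*((-627 + 679) + (-4 + 4706)) = -676374*(52 + 4702) = -676374*4754 = -3215481996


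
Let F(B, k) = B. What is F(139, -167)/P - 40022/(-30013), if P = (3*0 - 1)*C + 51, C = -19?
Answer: 6973347/2100910 ≈ 3.3192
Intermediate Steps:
P = 70 (P = (3*0 - 1)*(-19) + 51 = (0 - 1)*(-19) + 51 = -1*(-19) + 51 = 19 + 51 = 70)
F(139, -167)/P - 40022/(-30013) = 139/70 - 40022/(-30013) = 139*(1/70) - 40022*(-1/30013) = 139/70 + 40022/30013 = 6973347/2100910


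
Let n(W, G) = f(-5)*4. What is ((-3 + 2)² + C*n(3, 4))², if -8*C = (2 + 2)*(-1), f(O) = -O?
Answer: 121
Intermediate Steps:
C = ½ (C = -(2 + 2)*(-1)/8 = -(-1)/2 = -⅛*(-4) = ½ ≈ 0.50000)
n(W, G) = 20 (n(W, G) = -1*(-5)*4 = 5*4 = 20)
((-3 + 2)² + C*n(3, 4))² = ((-3 + 2)² + (½)*20)² = ((-1)² + 10)² = (1 + 10)² = 11² = 121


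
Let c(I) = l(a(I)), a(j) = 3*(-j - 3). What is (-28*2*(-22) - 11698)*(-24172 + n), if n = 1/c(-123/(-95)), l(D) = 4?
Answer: 505963071/2 ≈ 2.5298e+8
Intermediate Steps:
a(j) = -9 - 3*j (a(j) = 3*(-3 - j) = -9 - 3*j)
c(I) = 4
n = 1/4 ≈ 0.25000
(-28*2*(-22) - 11698)*(-24172 + n) = (-28*2*(-22) - 11698)*(-24172 + 1/4) = (-56*(-22) - 11698)*(-96687/4) = (1232 - 11698)*(-96687/4) = -10466*(-96687/4) = 505963071/2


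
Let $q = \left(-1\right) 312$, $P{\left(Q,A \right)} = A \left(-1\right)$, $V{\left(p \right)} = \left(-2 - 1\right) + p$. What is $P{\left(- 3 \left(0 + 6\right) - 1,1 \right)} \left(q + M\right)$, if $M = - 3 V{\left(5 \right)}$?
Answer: $318$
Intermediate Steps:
$V{\left(p \right)} = -3 + p$
$P{\left(Q,A \right)} = - A$
$M = -6$ ($M = - 3 \left(-3 + 5\right) = \left(-3\right) 2 = -6$)
$q = -312$
$P{\left(- 3 \left(0 + 6\right) - 1,1 \right)} \left(q + M\right) = \left(-1\right) 1 \left(-312 - 6\right) = \left(-1\right) \left(-318\right) = 318$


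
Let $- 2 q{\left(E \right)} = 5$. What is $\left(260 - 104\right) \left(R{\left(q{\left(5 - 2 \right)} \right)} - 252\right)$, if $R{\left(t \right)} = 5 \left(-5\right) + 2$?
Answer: $-42900$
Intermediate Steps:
$q{\left(E \right)} = - \frac{5}{2}$ ($q{\left(E \right)} = \left(- \frac{1}{2}\right) 5 = - \frac{5}{2}$)
$R{\left(t \right)} = -23$ ($R{\left(t \right)} = -25 + 2 = -23$)
$\left(260 - 104\right) \left(R{\left(q{\left(5 - 2 \right)} \right)} - 252\right) = \left(260 - 104\right) \left(-23 - 252\right) = 156 \left(-275\right) = -42900$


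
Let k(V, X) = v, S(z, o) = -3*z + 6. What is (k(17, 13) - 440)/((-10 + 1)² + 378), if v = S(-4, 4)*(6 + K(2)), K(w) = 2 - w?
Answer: -332/459 ≈ -0.72331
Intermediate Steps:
S(z, o) = 6 - 3*z
v = 108 (v = (6 - 3*(-4))*(6 + (2 - 1*2)) = (6 + 12)*(6 + (2 - 2)) = 18*(6 + 0) = 18*6 = 108)
k(V, X) = 108
(k(17, 13) - 440)/((-10 + 1)² + 378) = (108 - 440)/((-10 + 1)² + 378) = -332/((-9)² + 378) = -332/(81 + 378) = -332/459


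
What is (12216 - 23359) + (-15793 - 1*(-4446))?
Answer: -22490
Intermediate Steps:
(12216 - 23359) + (-15793 - 1*(-4446)) = -11143 + (-15793 + 4446) = -11143 - 11347 = -22490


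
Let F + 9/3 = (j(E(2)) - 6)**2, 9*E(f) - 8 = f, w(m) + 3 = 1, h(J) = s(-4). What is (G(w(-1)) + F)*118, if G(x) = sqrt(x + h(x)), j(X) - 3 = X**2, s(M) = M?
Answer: 90388/6561 + 118*I*sqrt(6) ≈ 13.777 + 289.04*I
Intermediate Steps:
h(J) = -4
w(m) = -2 (w(m) = -3 + 1 = -2)
E(f) = 8/9 + f/9
j(X) = 3 + X**2
F = 766/6561 (F = -3 + ((3 + (8/9 + (1/9)*2)**2) - 6)**2 = -3 + ((3 + (8/9 + 2/9)**2) - 6)**2 = -3 + ((3 + (10/9)**2) - 6)**2 = -3 + ((3 + 100/81) - 6)**2 = -3 + (343/81 - 6)**2 = -3 + (-143/81)**2 = -3 + 20449/6561 = 766/6561 ≈ 0.11675)
G(x) = sqrt(-4 + x) (G(x) = sqrt(x - 4) = sqrt(-4 + x))
(G(w(-1)) + F)*118 = (sqrt(-4 - 2) + 766/6561)*118 = (sqrt(-6) + 766/6561)*118 = (I*sqrt(6) + 766/6561)*118 = (766/6561 + I*sqrt(6))*118 = 90388/6561 + 118*I*sqrt(6)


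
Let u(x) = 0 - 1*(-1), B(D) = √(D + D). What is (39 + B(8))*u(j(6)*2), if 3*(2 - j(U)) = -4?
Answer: 43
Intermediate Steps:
j(U) = 10/3 (j(U) = 2 - ⅓*(-4) = 2 + 4/3 = 10/3)
B(D) = √2*√D (B(D) = √(2*D) = √2*√D)
u(x) = 1 (u(x) = 0 + 1 = 1)
(39 + B(8))*u(j(6)*2) = (39 + √2*√8)*1 = (39 + √2*(2*√2))*1 = (39 + 4)*1 = 43*1 = 43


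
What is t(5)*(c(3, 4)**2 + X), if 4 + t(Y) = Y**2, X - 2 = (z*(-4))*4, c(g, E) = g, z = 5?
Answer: -1449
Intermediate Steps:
X = -78 (X = 2 + (5*(-4))*4 = 2 - 20*4 = 2 - 80 = -78)
t(Y) = -4 + Y**2
t(5)*(c(3, 4)**2 + X) = (-4 + 5**2)*(3**2 - 78) = (-4 + 25)*(9 - 78) = 21*(-69) = -1449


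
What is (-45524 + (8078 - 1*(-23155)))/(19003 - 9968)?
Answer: -14291/9035 ≈ -1.5817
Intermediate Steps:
(-45524 + (8078 - 1*(-23155)))/(19003 - 9968) = (-45524 + (8078 + 23155))/9035 = (-45524 + 31233)*(1/9035) = -14291*1/9035 = -14291/9035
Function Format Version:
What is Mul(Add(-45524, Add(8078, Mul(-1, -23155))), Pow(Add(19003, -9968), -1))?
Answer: Rational(-14291, 9035) ≈ -1.5817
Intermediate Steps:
Mul(Add(-45524, Add(8078, Mul(-1, -23155))), Pow(Add(19003, -9968), -1)) = Mul(Add(-45524, Add(8078, 23155)), Pow(9035, -1)) = Mul(Add(-45524, 31233), Rational(1, 9035)) = Mul(-14291, Rational(1, 9035)) = Rational(-14291, 9035)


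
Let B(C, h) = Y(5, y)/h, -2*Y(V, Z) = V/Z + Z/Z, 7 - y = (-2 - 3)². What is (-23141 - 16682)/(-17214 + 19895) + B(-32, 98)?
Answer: -20075771/1351224 ≈ -14.857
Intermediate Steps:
y = -18 (y = 7 - (-2 - 3)² = 7 - 1*(-5)² = 7 - 1*25 = 7 - 25 = -18)
Y(V, Z) = -½ - V/(2*Z) (Y(V, Z) = -(V/Z + Z/Z)/2 = -(V/Z + 1)/2 = -(1 + V/Z)/2 = -½ - V/(2*Z))
B(C, h) = -13/(36*h) (B(C, h) = ((½)*(-1*5 - 1*(-18))/(-18))/h = ((½)*(-1/18)*(-5 + 18))/h = ((½)*(-1/18)*13)/h = -13/(36*h))
(-23141 - 16682)/(-17214 + 19895) + B(-32, 98) = (-23141 - 16682)/(-17214 + 19895) - 13/36/98 = -39823/2681 - 13/36*1/98 = -39823*1/2681 - 13/3528 = -5689/383 - 13/3528 = -20075771/1351224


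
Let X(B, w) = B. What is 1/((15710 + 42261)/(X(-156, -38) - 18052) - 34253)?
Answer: -18208/623736595 ≈ -2.9192e-5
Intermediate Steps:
1/((15710 + 42261)/(X(-156, -38) - 18052) - 34253) = 1/((15710 + 42261)/(-156 - 18052) - 34253) = 1/(57971/(-18208) - 34253) = 1/(57971*(-1/18208) - 34253) = 1/(-57971/18208 - 34253) = 1/(-623736595/18208) = -18208/623736595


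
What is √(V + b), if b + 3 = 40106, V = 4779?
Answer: √44882 ≈ 211.85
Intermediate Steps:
b = 40103 (b = -3 + 40106 = 40103)
√(V + b) = √(4779 + 40103) = √44882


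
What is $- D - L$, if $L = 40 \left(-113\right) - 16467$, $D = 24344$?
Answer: $-3357$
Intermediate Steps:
$L = -20987$ ($L = -4520 - 16467 = -20987$)
$- D - L = \left(-1\right) 24344 - -20987 = -24344 + 20987 = -3357$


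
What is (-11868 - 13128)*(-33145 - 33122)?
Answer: 1656409932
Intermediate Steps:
(-11868 - 13128)*(-33145 - 33122) = -24996*(-66267) = 1656409932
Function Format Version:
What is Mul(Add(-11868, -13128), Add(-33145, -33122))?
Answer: 1656409932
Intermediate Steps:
Mul(Add(-11868, -13128), Add(-33145, -33122)) = Mul(-24996, -66267) = 1656409932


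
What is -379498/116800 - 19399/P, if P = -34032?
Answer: -332789773/124216800 ≈ -2.6791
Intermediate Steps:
-379498/116800 - 19399/P = -379498/116800 - 19399/(-34032) = -379498*1/116800 - 19399*(-1/34032) = -189749/58400 + 19399/34032 = -332789773/124216800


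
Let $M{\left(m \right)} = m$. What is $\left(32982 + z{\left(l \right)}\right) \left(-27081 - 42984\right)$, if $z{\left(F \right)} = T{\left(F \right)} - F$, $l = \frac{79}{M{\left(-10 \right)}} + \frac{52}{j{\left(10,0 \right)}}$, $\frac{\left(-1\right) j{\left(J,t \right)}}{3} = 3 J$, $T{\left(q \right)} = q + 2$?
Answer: $-2311023960$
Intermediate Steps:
$T{\left(q \right)} = 2 + q$
$j{\left(J,t \right)} = - 9 J$ ($j{\left(J,t \right)} = - 3 \cdot 3 J = - 9 J$)
$l = - \frac{763}{90}$ ($l = \frac{79}{-10} + \frac{52}{\left(-9\right) 10} = 79 \left(- \frac{1}{10}\right) + \frac{52}{-90} = - \frac{79}{10} + 52 \left(- \frac{1}{90}\right) = - \frac{79}{10} - \frac{26}{45} = - \frac{763}{90} \approx -8.4778$)
$z{\left(F \right)} = 2$ ($z{\left(F \right)} = \left(2 + F\right) - F = 2$)
$\left(32982 + z{\left(l \right)}\right) \left(-27081 - 42984\right) = \left(32982 + 2\right) \left(-27081 - 42984\right) = 32984 \left(-70065\right) = -2311023960$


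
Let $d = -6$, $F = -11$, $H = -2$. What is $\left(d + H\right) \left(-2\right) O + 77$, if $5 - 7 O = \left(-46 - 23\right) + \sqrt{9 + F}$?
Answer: $\frac{1723}{7} - \frac{16 i \sqrt{2}}{7} \approx 246.14 - 3.2325 i$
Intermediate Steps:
$O = \frac{74}{7} - \frac{i \sqrt{2}}{7}$ ($O = \frac{5}{7} - \frac{\left(-46 - 23\right) + \sqrt{9 - 11}}{7} = \frac{5}{7} - \frac{-69 + \sqrt{-2}}{7} = \frac{5}{7} - \frac{-69 + i \sqrt{2}}{7} = \frac{5}{7} + \left(\frac{69}{7} - \frac{i \sqrt{2}}{7}\right) = \frac{74}{7} - \frac{i \sqrt{2}}{7} \approx 10.571 - 0.20203 i$)
$\left(d + H\right) \left(-2\right) O + 77 = \left(-6 - 2\right) \left(-2\right) \left(\frac{74}{7} - \frac{i \sqrt{2}}{7}\right) + 77 = \left(-8\right) \left(-2\right) \left(\frac{74}{7} - \frac{i \sqrt{2}}{7}\right) + 77 = 16 \left(\frac{74}{7} - \frac{i \sqrt{2}}{7}\right) + 77 = \left(\frac{1184}{7} - \frac{16 i \sqrt{2}}{7}\right) + 77 = \frac{1723}{7} - \frac{16 i \sqrt{2}}{7}$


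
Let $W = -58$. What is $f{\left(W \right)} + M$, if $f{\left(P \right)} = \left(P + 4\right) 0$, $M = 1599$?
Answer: $1599$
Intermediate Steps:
$f{\left(P \right)} = 0$ ($f{\left(P \right)} = \left(4 + P\right) 0 = 0$)
$f{\left(W \right)} + M = 0 + 1599 = 1599$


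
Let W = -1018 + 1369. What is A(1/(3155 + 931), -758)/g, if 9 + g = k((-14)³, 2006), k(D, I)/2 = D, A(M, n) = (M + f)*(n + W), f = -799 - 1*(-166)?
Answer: -1052679859/22460742 ≈ -46.868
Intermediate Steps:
f = -633 (f = -799 + 166 = -633)
W = 351
A(M, n) = (-633 + M)*(351 + n) (A(M, n) = (M - 633)*(n + 351) = (-633 + M)*(351 + n))
k(D, I) = 2*D
g = -5497 (g = -9 + 2*(-14)³ = -9 + 2*(-2744) = -9 - 5488 = -5497)
A(1/(3155 + 931), -758)/g = (-222183 - 633*(-758) + 351/(3155 + 931) - 758/(3155 + 931))/(-5497) = (-222183 + 479814 + 351/4086 - 758/4086)*(-1/5497) = (-222183 + 479814 + 351*(1/4086) + (1/4086)*(-758))*(-1/5497) = (-222183 + 479814 + 39/454 - 379/2043)*(-1/5497) = (1052679859/4086)*(-1/5497) = -1052679859/22460742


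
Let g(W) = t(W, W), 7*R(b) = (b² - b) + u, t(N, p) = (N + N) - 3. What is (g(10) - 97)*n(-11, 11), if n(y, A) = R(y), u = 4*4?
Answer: -11840/7 ≈ -1691.4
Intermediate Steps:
t(N, p) = -3 + 2*N (t(N, p) = 2*N - 3 = -3 + 2*N)
u = 16
R(b) = 16/7 - b/7 + b²/7 (R(b) = ((b² - b) + 16)/7 = (16 + b² - b)/7 = 16/7 - b/7 + b²/7)
n(y, A) = 16/7 - y/7 + y²/7
g(W) = -3 + 2*W
(g(10) - 97)*n(-11, 11) = ((-3 + 2*10) - 97)*(16/7 - ⅐*(-11) + (⅐)*(-11)²) = ((-3 + 20) - 97)*(16/7 + 11/7 + (⅐)*121) = (17 - 97)*(16/7 + 11/7 + 121/7) = -80*148/7 = -11840/7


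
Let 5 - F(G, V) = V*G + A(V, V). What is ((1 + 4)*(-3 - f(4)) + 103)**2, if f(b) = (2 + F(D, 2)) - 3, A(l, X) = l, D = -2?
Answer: 3364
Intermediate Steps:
F(G, V) = 5 - V - G*V (F(G, V) = 5 - (V*G + V) = 5 - (G*V + V) = 5 - (V + G*V) = 5 + (-V - G*V) = 5 - V - G*V)
f(b) = 6 (f(b) = (2 + (5 - 1*2 - 1*(-2)*2)) - 3 = (2 + (5 - 2 + 4)) - 3 = (2 + 7) - 3 = 9 - 3 = 6)
((1 + 4)*(-3 - f(4)) + 103)**2 = ((1 + 4)*(-3 - 1*6) + 103)**2 = (5*(-3 - 6) + 103)**2 = (5*(-9) + 103)**2 = (-45 + 103)**2 = 58**2 = 3364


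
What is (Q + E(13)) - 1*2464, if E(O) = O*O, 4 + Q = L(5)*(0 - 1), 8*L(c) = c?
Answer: -18397/8 ≈ -2299.6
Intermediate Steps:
L(c) = c/8
Q = -37/8 (Q = -4 + ((1/8)*5)*(0 - 1) = -4 + (5/8)*(-1) = -4 - 5/8 = -37/8 ≈ -4.6250)
E(O) = O**2
(Q + E(13)) - 1*2464 = (-37/8 + 13**2) - 1*2464 = (-37/8 + 169) - 2464 = 1315/8 - 2464 = -18397/8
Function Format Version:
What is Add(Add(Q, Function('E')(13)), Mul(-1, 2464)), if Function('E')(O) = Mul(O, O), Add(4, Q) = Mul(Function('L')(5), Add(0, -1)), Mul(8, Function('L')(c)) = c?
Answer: Rational(-18397, 8) ≈ -2299.6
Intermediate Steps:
Function('L')(c) = Mul(Rational(1, 8), c)
Q = Rational(-37, 8) (Q = Add(-4, Mul(Mul(Rational(1, 8), 5), Add(0, -1))) = Add(-4, Mul(Rational(5, 8), -1)) = Add(-4, Rational(-5, 8)) = Rational(-37, 8) ≈ -4.6250)
Function('E')(O) = Pow(O, 2)
Add(Add(Q, Function('E')(13)), Mul(-1, 2464)) = Add(Add(Rational(-37, 8), Pow(13, 2)), Mul(-1, 2464)) = Add(Add(Rational(-37, 8), 169), -2464) = Add(Rational(1315, 8), -2464) = Rational(-18397, 8)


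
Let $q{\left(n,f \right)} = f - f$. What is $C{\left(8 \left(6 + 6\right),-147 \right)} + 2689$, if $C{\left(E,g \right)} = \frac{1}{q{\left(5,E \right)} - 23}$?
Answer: $\frac{61846}{23} \approx 2689.0$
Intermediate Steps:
$q{\left(n,f \right)} = 0$
$C{\left(E,g \right)} = - \frac{1}{23}$ ($C{\left(E,g \right)} = \frac{1}{0 - 23} = \frac{1}{-23} = - \frac{1}{23}$)
$C{\left(8 \left(6 + 6\right),-147 \right)} + 2689 = - \frac{1}{23} + 2689 = \frac{61846}{23}$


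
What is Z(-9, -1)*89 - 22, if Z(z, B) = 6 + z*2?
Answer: -1090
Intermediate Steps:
Z(z, B) = 6 + 2*z
Z(-9, -1)*89 - 22 = (6 + 2*(-9))*89 - 22 = (6 - 18)*89 - 22 = -12*89 - 22 = -1068 - 22 = -1090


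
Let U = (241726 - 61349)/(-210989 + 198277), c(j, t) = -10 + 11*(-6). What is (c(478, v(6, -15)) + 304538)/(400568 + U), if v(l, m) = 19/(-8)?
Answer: 3870320944/5091840039 ≈ 0.76010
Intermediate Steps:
v(l, m) = -19/8 (v(l, m) = 19*(-⅛) = -19/8)
c(j, t) = -76 (c(j, t) = -10 - 66 = -76)
U = -180377/12712 (U = 180377/(-12712) = 180377*(-1/12712) = -180377/12712 ≈ -14.189)
(c(478, v(6, -15)) + 304538)/(400568 + U) = (-76 + 304538)/(400568 - 180377/12712) = 304462/(5091840039/12712) = 304462*(12712/5091840039) = 3870320944/5091840039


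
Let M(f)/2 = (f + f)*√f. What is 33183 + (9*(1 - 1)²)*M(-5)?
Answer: 33183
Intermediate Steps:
M(f) = 4*f^(3/2) (M(f) = 2*((f + f)*√f) = 2*((2*f)*√f) = 2*(2*f^(3/2)) = 4*f^(3/2))
33183 + (9*(1 - 1)²)*M(-5) = 33183 + (9*(1 - 1)²)*(4*(-5)^(3/2)) = 33183 + (9*0²)*(4*(-5*I*√5)) = 33183 + (9*0)*(-20*I*√5) = 33183 + 0*(-20*I*√5) = 33183 + 0 = 33183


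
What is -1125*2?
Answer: -2250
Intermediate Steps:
-1125*2 = -375*6 = -2250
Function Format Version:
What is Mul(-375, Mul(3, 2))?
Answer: -2250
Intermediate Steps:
Mul(-375, Mul(3, 2)) = Mul(-375, 6) = -2250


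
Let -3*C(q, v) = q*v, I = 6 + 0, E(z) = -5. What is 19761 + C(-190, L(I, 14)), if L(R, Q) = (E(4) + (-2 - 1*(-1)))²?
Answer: 22041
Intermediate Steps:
I = 6
L(R, Q) = 36 (L(R, Q) = (-5 + (-2 - 1*(-1)))² = (-5 + (-2 + 1))² = (-5 - 1)² = (-6)² = 36)
C(q, v) = -q*v/3
19761 + C(-190, L(I, 14)) = 19761 - ⅓*(-190)*36 = 19761 + 2280 = 22041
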